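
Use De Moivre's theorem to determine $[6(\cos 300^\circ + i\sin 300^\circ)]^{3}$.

By De Moivre: z^n = r^n(cos(nθ) + i sin(nθ))
= 6^3(cos(3*300°) + i sin(3*300°))
= 216(cos 180° + i sin 180°)
= -216


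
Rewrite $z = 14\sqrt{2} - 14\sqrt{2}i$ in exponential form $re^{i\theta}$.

r = |z| = sqrt((14*sqrt(2))^2 + (-14*sqrt(2))^2) = sqrt(392 + 392) = sqrt(784) = 28
θ = arctan(b/a) = arctan(-19.799/19.799) (quadrant-adjusted) = -45° = -π/4
z = 28e^(-i*π/4)


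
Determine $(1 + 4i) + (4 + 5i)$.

(1 + 4) + (4 + 5)i = 5 + 9i


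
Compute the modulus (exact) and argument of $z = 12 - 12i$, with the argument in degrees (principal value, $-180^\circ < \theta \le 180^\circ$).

|z| = sqrt(12^2 + (-12)^2) = sqrt(288)
arg(z) = arctan(b/a) = arctan(-12/12) (quadrant-adjusted) = -45°


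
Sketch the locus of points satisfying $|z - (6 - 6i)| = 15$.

|z - z0| = r describes a circle centered at z0 with radius r
Here z0 = 6 - 6i and r = 15
Locus: Circle centered at (6, -6) with radius 15


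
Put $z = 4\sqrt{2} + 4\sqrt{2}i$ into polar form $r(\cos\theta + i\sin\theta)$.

r = |z| = sqrt(a^2 + b^2) = sqrt((4*sqrt(2))^2 + (4*sqrt(2))^2) = sqrt(32 + 32) = sqrt(64) = 8
θ = arctan(b/a) = arctan(5.6569/5.6569) (quadrant-adjusted) = 45°
z = 8(cos 45° + i sin 45°)


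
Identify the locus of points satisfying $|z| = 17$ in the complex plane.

|z| = 17 means sqrt(x^2 + y^2) = 17
This is a circle of radius 17 centered at the origin


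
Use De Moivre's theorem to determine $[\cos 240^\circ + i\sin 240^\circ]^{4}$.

By De Moivre: z^n = r^n(cos(nθ) + i sin(nθ))
= 1^4(cos(4*240°) + i sin(4*240°))
= 1(cos 240° + i sin 240°)
= -1/2 - (sqrt(3)/2)i


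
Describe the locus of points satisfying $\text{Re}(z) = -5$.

Re(z) = x where z = x + yi; the equation x = -5 is satisfied by all points with that x-coordinate
Locus: Vertical line x = -5


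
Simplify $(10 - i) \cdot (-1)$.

(a1*a2 - b1*b2) + (a1*b2 + b1*a2)i
= (-10 - 0) + (0 + 1)i
= -10 + i


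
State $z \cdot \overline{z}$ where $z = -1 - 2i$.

z * conjugate(z) = |z|^2 = a^2 + b^2
= (-1)^2 + (-2)^2 = 5


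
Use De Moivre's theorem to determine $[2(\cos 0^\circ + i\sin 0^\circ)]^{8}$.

By De Moivre: z^n = r^n(cos(nθ) + i sin(nθ))
= 2^8(cos(8*0°) + i sin(8*0°))
= 256(cos 0° + i sin 0°)
= 256


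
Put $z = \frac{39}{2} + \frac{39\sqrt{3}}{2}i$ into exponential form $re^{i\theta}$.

r = |z| = sqrt((39/2)^2 + (39*sqrt(3)/2)^2) = sqrt(1521/4 + 4563/4) = sqrt(1521) = 39
θ = arctan(b/a) = arctan(33.775/19.5) (quadrant-adjusted) = 60° = π/3
z = 39e^(i*π/3)


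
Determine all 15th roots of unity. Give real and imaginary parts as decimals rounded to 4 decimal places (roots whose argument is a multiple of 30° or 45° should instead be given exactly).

ω_k = e^(2πik/15) = cos(2πk/15) + i sin(2πk/15) for k = 0, 1, ..., 14
Roots: 1, 0.9135 + 0.4067i, 0.6691 + 0.7431i, 0.3090 + 0.9511i, -0.1045 + 0.9945i, -1/2 + (sqrt(3)/2)i, -0.8090 + 0.5878i, -0.9781 + 0.2079i, -0.9781 - 0.2079i, -0.8090 - 0.5878i, -1/2 - (sqrt(3)/2)i, -0.1045 - 0.9945i, 0.3090 - 0.9511i, 0.6691 - 0.7431i, 0.9135 - 0.4067i


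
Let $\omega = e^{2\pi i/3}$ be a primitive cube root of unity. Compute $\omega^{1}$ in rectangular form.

ω^1 = e^(2πi·1/3) = e^(i·2π/3)
= cos(2π/3) + i sin(2π/3)
= -1/2 + (sqrt(3)/2)i


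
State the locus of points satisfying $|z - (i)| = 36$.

|z - z0| = r describes a circle centered at z0 with radius r
Here z0 = i and r = 36
Locus: Circle centered at (0, 1) with radius 36


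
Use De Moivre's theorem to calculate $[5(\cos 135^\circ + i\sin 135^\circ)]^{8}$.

By De Moivre: z^n = r^n(cos(nθ) + i sin(nθ))
= 5^8(cos(8*135°) + i sin(8*135°))
= 390625(cos 0° + i sin 0°)
= 390625


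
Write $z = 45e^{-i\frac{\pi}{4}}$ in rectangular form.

a = r cos θ = 45 * sqrt(2)/2 = 45*sqrt(2)/2
b = r sin θ = 45 * -sqrt(2)/2 = -45*sqrt(2)/2
z = 45*sqrt(2)/2 - (45*sqrt(2)/2)i


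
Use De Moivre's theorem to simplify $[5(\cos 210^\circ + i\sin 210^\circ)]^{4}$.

By De Moivre: z^n = r^n(cos(nθ) + i sin(nθ))
= 5^4(cos(4*210°) + i sin(4*210°))
= 625(cos 120° + i sin 120°)
= -625/2 + (625*sqrt(3)/2)i


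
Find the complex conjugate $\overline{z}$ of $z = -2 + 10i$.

If z = a + bi, then conjugate(z) = a - bi
conjugate(-2 + 10i) = -2 - 10i


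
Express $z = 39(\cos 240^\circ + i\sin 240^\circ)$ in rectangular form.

a = r cos θ = 39 * -1/2 = -39/2
b = r sin θ = 39 * -sqrt(3)/2 = -39*sqrt(3)/2
z = -39/2 - (39*sqrt(3)/2)i


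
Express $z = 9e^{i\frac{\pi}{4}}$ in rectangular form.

a = r cos θ = 9 * sqrt(2)/2 = 9*sqrt(2)/2
b = r sin θ = 9 * sqrt(2)/2 = 9*sqrt(2)/2
z = 9*sqrt(2)/2 + (9*sqrt(2)/2)i


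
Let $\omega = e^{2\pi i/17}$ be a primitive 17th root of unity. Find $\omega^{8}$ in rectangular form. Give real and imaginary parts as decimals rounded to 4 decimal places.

ω^8 = e^(2πi·8/17) = e^(i·16π/17)
= cos(16π/17) + i sin(16π/17)
= -0.9830 + 0.1837i


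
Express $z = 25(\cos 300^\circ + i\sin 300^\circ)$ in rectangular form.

a = r cos θ = 25 * 1/2 = 25/2
b = r sin θ = 25 * -sqrt(3)/2 = -25*sqrt(3)/2
z = 25/2 - (25*sqrt(3)/2)i


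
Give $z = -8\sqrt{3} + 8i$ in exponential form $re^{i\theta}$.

r = |z| = sqrt((-8*sqrt(3))^2 + (8)^2) = sqrt(192 + 64) = sqrt(256) = 16
θ = arctan(b/a) = arctan(8/-13.8564) (quadrant-adjusted) = 150° = 5π/6
z = 16e^(i*5π/6)


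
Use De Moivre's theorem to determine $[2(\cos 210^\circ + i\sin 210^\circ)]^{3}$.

By De Moivre: z^n = r^n(cos(nθ) + i sin(nθ))
= 2^3(cos(3*210°) + i sin(3*210°))
= 8(cos 270° + i sin 270°)
= -8i


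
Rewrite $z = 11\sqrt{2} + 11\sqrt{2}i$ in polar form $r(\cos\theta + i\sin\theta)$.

r = |z| = sqrt(a^2 + b^2) = sqrt((11*sqrt(2))^2 + (11*sqrt(2))^2) = sqrt(242 + 242) = sqrt(484) = 22
θ = arctan(b/a) = arctan(15.5563/15.5563) (quadrant-adjusted) = 45°
z = 22(cos 45° + i sin 45°)


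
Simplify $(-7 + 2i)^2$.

(a + bi)^2 = a^2 - b^2 + 2abi
= (-7)^2 - 2^2 + 2*(-7)*2i
= 45 - 28i


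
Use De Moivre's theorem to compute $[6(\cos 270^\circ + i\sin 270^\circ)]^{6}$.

By De Moivre: z^n = r^n(cos(nθ) + i sin(nθ))
= 6^6(cos(6*270°) + i sin(6*270°))
= 46656(cos 180° + i sin 180°)
= -46656


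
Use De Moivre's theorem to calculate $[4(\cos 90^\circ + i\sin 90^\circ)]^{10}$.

By De Moivre: z^n = r^n(cos(nθ) + i sin(nθ))
= 4^10(cos(10*90°) + i sin(10*90°))
= 1048576(cos 180° + i sin 180°)
= -1048576


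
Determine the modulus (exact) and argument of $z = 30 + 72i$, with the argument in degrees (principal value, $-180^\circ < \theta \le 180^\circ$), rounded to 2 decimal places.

|z| = sqrt(30^2 + 72^2) = 78
arg(z) = arctan(b/a) = arctan(72/30) (quadrant-adjusted) = 67.38°


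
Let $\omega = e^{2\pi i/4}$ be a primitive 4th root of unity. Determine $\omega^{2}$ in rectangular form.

ω^2 = e^(2πi·2/4) = e^(i·1π)
= cos(1π) + i sin(1π)
= -1


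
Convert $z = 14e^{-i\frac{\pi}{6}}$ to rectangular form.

a = r cos θ = 14 * sqrt(3)/2 = 7*sqrt(3)
b = r sin θ = 14 * -1/2 = -7
z = 7*sqrt(3) - 7i


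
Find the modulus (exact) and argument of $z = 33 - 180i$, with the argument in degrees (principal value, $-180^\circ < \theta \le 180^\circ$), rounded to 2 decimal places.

|z| = sqrt(33^2 + (-180)^2) = 183
arg(z) = arctan(b/a) = arctan(-180/33) (quadrant-adjusted) = -79.61°


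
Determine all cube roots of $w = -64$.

|w| = 64, arg(w) = 180°
Root modulus = 64^(1/3) = 4
Root arguments: θ_k = (180° + 360°k)/3 for k = 0, 1, ..., 2
Roots: 2 + 2*sqrt(3)i, -4, 2 - 2*sqrt(3)i


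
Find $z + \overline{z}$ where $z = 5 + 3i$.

z + conjugate(z) = (a + bi) + (a - bi) = 2a
= 2 * 5 = 10


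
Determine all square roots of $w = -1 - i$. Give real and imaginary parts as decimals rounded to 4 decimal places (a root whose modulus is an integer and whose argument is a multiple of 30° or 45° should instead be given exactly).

|w| = sqrt(2) ≈ 1.414214, arg(w) = 225°
Root modulus = sqrt(2)^(1/2) ≈ 1.189207
Root arguments: θ_k = (225° + 360°k)/2 for k = 0, 1, ..., 1
Compute each root as (root modulus)(cos θ_k + i sin θ_k) using full-precision intermediates, then round to 4 decimal places.
Roots: -0.4551 + 1.0987i, 0.4551 - 1.0987i


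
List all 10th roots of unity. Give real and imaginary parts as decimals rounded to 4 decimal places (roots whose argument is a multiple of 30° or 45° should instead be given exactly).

ω_k = e^(2πik/10) = cos(2πk/10) + i sin(2πk/10) for k = 0, 1, ..., 9
Roots: 1, 0.8090 + 0.5878i, 0.3090 + 0.9511i, -0.3090 + 0.9511i, -0.8090 + 0.5878i, -1, -0.8090 - 0.5878i, -0.3090 - 0.9511i, 0.3090 - 0.9511i, 0.8090 - 0.5878i


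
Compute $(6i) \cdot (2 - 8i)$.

(a1*a2 - b1*b2) + (a1*b2 + b1*a2)i
= (0 - (-48)) + (0 + 12)i
= 48 + 12i


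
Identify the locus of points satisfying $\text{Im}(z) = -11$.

Im(z) = y where z = x + yi; the equation y = -11 is satisfied by all points with that y-coordinate
Locus: Horizontal line y = -11


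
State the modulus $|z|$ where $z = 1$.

|z| = sqrt(a^2 + b^2) = sqrt(1^2 + 0^2) = sqrt(1) = 1


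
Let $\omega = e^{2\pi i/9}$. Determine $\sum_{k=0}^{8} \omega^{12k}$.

Let ζ = ω^12 = e^(2πi·12/9). Since 9 ∤ 12, ζ ≠ 1.
Sum = Σ_{k=0}^{8} ζ^k = (ζ^9 - 1)/(ζ - 1) = (ω^{12·9} - 1)/(ζ - 1) = (1 - 1)/(ζ - 1) = 0


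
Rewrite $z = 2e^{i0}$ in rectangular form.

a = r cos θ = 2 * 1 = 2
b = r sin θ = 2 * 0 = 0
z = 2


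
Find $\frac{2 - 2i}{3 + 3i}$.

Multiply numerator and denominator by conjugate (3 - 3i):
= (2 - 2i)(3 - 3i) / (3^2 + 3^2)
= (-12i) / 18
Divide through by 6: (-2i) / 3
= 0 - (2/3)i


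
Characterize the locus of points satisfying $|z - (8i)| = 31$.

|z - z0| = r describes a circle centered at z0 with radius r
Here z0 = 8i and r = 31
Locus: Circle centered at (0, 8) with radius 31


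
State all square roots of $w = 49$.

|w| = 49, arg(w) = 0°
Root modulus = 49^(1/2) = 7
Root arguments: θ_k = (0° + 360°k)/2 for k = 0, 1, ..., 1
Roots: 7, -7


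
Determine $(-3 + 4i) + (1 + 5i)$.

(-3 + 1) + (4 + 5)i = -2 + 9i


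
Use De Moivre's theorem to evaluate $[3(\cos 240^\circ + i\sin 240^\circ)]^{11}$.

By De Moivre: z^n = r^n(cos(nθ) + i sin(nθ))
= 3^11(cos(11*240°) + i sin(11*240°))
= 177147(cos 120° + i sin 120°)
= -177147/2 + (177147*sqrt(3)/2)i


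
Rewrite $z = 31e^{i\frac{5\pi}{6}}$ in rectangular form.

a = r cos θ = 31 * -sqrt(3)/2 = -31*sqrt(3)/2
b = r sin θ = 31 * 1/2 = 31/2
z = -31*sqrt(3)/2 + (31/2)i


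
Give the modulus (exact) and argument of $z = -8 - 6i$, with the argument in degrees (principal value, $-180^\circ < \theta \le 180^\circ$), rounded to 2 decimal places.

|z| = sqrt((-8)^2 + (-6)^2) = 10
arg(z) = arctan(b/a) = arctan(-6/-8) (quadrant-adjusted) = -143.13°


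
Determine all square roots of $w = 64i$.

|w| = 64, arg(w) = 90°
Root modulus = 64^(1/2) = 8
Root arguments: θ_k = (90° + 360°k)/2 for k = 0, 1, ..., 1
Roots: 4*sqrt(2) + 4*sqrt(2)i, -4*sqrt(2) - 4*sqrt(2)i


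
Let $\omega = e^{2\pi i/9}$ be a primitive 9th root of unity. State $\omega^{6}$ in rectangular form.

ω^6 = e^(2πi·6/9) = e^(i·4π/3)
= cos(4π/3) + i sin(4π/3)
= -1/2 - (sqrt(3)/2)i


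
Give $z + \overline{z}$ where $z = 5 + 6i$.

z + conjugate(z) = (a + bi) + (a - bi) = 2a
= 2 * 5 = 10


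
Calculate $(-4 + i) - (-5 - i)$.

(-4 - (-5)) + (1 - (-1))i = 1 + 2i


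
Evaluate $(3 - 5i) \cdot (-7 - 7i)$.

(a1*a2 - b1*b2) + (a1*b2 + b1*a2)i
= (-21 - 35) + (-21 + 35)i
= -56 + 14i


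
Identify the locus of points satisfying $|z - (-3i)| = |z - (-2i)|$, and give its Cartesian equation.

|z - z1| = |z - z2| means z is equidistant from z1 and z2,
i.e. the perpendicular bisector of the segment from (0, -3) to (0, -2) (midpoint (0, -5/2)).
With z = x + yi, square both sides:
(x - 0)^2 + (y - (-3))^2 = (x - 0)^2 + (y - (-2))^2
The x^2 and y^2 terms cancel: 0x + 2y = 4 - 9 = -5
Simplify: y = -5/2
Locus: Perpendicular bisector of the segment from (0, -3) to (0, -2): the line y = -5/2


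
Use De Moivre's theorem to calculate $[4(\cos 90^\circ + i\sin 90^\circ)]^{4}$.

By De Moivre: z^n = r^n(cos(nθ) + i sin(nθ))
= 4^4(cos(4*90°) + i sin(4*90°))
= 256(cos 0° + i sin 0°)
= 256


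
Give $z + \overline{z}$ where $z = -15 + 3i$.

z + conjugate(z) = (a + bi) + (a - bi) = 2a
= 2 * (-15) = -30


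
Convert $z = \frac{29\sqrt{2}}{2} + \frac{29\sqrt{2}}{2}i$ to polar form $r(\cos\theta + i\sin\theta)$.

r = |z| = sqrt(a^2 + b^2) = sqrt((29*sqrt(2)/2)^2 + (29*sqrt(2)/2)^2) = sqrt(841/2 + 841/2) = sqrt(841) = 29
θ = arctan(b/a) = arctan(20.5061/20.5061) (quadrant-adjusted) = 45°
z = 29(cos 45° + i sin 45°)


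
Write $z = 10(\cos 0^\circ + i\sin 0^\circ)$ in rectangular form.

a = r cos θ = 10 * 1 = 10
b = r sin θ = 10 * 0 = 0
z = 10


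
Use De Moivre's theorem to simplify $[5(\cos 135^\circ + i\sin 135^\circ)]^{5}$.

By De Moivre: z^n = r^n(cos(nθ) + i sin(nθ))
= 5^5(cos(5*135°) + i sin(5*135°))
= 3125(cos 315° + i sin 315°)
= 3125*sqrt(2)/2 - (3125*sqrt(2)/2)i


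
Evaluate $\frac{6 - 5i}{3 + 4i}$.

Multiply numerator and denominator by conjugate (3 - 4i):
= (6 - 5i)(3 - 4i) / (3^2 + 4^2)
= (-2 - 39i) / 25
= -2/25 - (39/25)i


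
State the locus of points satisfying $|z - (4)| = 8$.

|z - z0| = r describes a circle centered at z0 with radius r
Here z0 = 4 and r = 8
Locus: Circle centered at (4, 0) with radius 8


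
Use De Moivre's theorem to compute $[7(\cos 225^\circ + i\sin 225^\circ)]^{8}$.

By De Moivre: z^n = r^n(cos(nθ) + i sin(nθ))
= 7^8(cos(8*225°) + i sin(8*225°))
= 5764801(cos 0° + i sin 0°)
= 5764801


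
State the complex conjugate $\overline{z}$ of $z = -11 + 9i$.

If z = a + bi, then conjugate(z) = a - bi
conjugate(-11 + 9i) = -11 - 9i


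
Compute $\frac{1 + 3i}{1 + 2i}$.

Multiply numerator and denominator by conjugate (1 - 2i):
= (1 + 3i)(1 - 2i) / (1^2 + 2^2)
= (7 + i) / 5
= 7/5 + (1/5)i


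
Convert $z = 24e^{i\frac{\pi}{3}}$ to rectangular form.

a = r cos θ = 24 * 1/2 = 12
b = r sin θ = 24 * sqrt(3)/2 = 12*sqrt(3)
z = 12 + 12*sqrt(3)i


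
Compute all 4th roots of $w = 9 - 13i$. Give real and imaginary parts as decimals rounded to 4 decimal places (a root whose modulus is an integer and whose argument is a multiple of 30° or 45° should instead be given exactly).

|w| = sqrt(250) ≈ 15.811388, arg(w) ≈ 304.695154°
Root modulus = sqrt(250)^(1/4) ≈ 1.994080
Root arguments: θ_k = (arg(w) + 360°k)/4 for k = 0, 1, ..., 3
Compute each root as (root modulus)(cos θ_k + i sin θ_k) using full-precision intermediates, then round to 4 decimal places.
Roots: 0.4765 + 1.9363i, -1.9363 + 0.4765i, -0.4765 - 1.9363i, 1.9363 - 0.4765i


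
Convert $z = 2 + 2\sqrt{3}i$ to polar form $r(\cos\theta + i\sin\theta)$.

r = |z| = sqrt(a^2 + b^2) = sqrt((2)^2 + (2*sqrt(3))^2) = sqrt(4 + 12) = sqrt(16) = 4
θ = arctan(b/a) = arctan(3.4641/2) (quadrant-adjusted) = 60°
z = 4(cos 60° + i sin 60°)


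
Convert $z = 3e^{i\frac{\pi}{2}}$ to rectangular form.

a = r cos θ = 3 * 0 = 0
b = r sin θ = 3 * 1 = 3
z = 3i


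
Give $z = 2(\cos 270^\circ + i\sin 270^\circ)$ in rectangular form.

a = r cos θ = 2 * 0 = 0
b = r sin θ = 2 * -1 = -2
z = -2i


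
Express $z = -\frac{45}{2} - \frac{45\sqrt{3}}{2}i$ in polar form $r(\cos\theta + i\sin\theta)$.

r = |z| = sqrt(a^2 + b^2) = sqrt((-45/2)^2 + (-45*sqrt(3)/2)^2) = sqrt(2025/4 + 6075/4) = sqrt(2025) = 45
θ = arctan(b/a) = arctan(-38.9711/-22.5) (quadrant-adjusted) = 240°
z = 45(cos 240° + i sin 240°)


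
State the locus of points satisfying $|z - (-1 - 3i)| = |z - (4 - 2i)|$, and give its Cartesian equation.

|z - z1| = |z - z2| means z is equidistant from z1 and z2,
i.e. the perpendicular bisector of the segment from (-1, -3) to (4, -2) (midpoint (3/2, -5/2)).
With z = x + yi, square both sides:
(x - (-1))^2 + (y - (-3))^2 = (x - 4)^2 + (y - (-2))^2
The x^2 and y^2 terms cancel: 10x + 2y = 20 - 10 = 10
Simplify: 5x + y = 5
Locus: Perpendicular bisector of the segment from (-1, -3) to (4, -2): the line 5x + y = 5


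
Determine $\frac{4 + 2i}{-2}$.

Divisor is real, so divide each part by -2:
= -2 - i


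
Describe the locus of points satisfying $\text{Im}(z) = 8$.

Im(z) = y where z = x + yi; the equation y = 8 is satisfied by all points with that y-coordinate
Locus: Horizontal line y = 8


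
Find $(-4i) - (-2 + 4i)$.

(0 - (-2)) + (-4 - 4)i = 2 - 8i


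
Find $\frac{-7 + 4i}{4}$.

Divisor is real, so divide each part by 4:
= -7/4 + i


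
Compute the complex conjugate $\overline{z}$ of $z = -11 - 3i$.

If z = a + bi, then conjugate(z) = a - bi
conjugate(-11 - 3i) = -11 + 3i


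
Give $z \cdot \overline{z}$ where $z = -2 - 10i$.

z * conjugate(z) = |z|^2 = a^2 + b^2
= (-2)^2 + (-10)^2 = 104


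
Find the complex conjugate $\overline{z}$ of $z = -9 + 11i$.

If z = a + bi, then conjugate(z) = a - bi
conjugate(-9 + 11i) = -9 - 11i


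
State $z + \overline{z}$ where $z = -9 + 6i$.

z + conjugate(z) = (a + bi) + (a - bi) = 2a
= 2 * (-9) = -18


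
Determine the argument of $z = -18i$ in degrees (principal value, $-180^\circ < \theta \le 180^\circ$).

a = 0 and b < 0, so z lies on the negative imaginary axis: θ = -90°


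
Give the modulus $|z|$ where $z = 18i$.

|z| = sqrt(a^2 + b^2) = sqrt(0^2 + 18^2) = sqrt(324) = 18


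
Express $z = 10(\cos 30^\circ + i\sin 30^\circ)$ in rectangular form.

a = r cos θ = 10 * sqrt(3)/2 = 5*sqrt(3)
b = r sin θ = 10 * 1/2 = 5
z = 5*sqrt(3) + 5i


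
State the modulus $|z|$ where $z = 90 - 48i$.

|z| = sqrt(a^2 + b^2) = sqrt(90^2 + (-48)^2) = sqrt(10404) = 102


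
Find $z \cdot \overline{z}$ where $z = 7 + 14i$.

z * conjugate(z) = |z|^2 = a^2 + b^2
= 7^2 + 14^2 = 245


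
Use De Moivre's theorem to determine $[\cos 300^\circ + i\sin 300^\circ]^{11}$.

By De Moivre: z^n = r^n(cos(nθ) + i sin(nθ))
= 1^11(cos(11*300°) + i sin(11*300°))
= 1(cos 60° + i sin 60°)
= 1/2 + (sqrt(3)/2)i


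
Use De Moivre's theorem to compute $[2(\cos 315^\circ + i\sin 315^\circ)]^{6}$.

By De Moivre: z^n = r^n(cos(nθ) + i sin(nθ))
= 2^6(cos(6*315°) + i sin(6*315°))
= 64(cos 90° + i sin 90°)
= 64i


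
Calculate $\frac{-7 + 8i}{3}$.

Divisor is real, so divide each part by 3:
= -7/3 + (8/3)i


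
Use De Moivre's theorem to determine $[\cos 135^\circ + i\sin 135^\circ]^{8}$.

By De Moivre: z^n = r^n(cos(nθ) + i sin(nθ))
= 1^8(cos(8*135°) + i sin(8*135°))
= 1(cos 0° + i sin 0°)
= 1


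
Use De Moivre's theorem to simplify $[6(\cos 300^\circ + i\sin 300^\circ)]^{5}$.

By De Moivre: z^n = r^n(cos(nθ) + i sin(nθ))
= 6^5(cos(5*300°) + i sin(5*300°))
= 7776(cos 60° + i sin 60°)
= 3888 + 3888*sqrt(3)i


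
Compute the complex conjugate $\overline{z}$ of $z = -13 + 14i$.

If z = a + bi, then conjugate(z) = a - bi
conjugate(-13 + 14i) = -13 - 14i


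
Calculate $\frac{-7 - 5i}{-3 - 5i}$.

Multiply numerator and denominator by conjugate (-3 + 5i):
= (-7 - 5i)(-3 + 5i) / ((-3)^2 + (-5)^2)
= (46 - 20i) / 34
Divide through by 2: (23 - 10i) / 17
= 23/17 - (10/17)i


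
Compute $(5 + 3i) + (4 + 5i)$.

(5 + 4) + (3 + 5)i = 9 + 8i


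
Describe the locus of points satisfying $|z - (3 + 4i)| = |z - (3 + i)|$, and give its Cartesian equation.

|z - z1| = |z - z2| means z is equidistant from z1 and z2,
i.e. the perpendicular bisector of the segment from (3, 4) to (3, 1) (midpoint (3, 5/2)).
With z = x + yi, square both sides:
(x - 3)^2 + (y - 4)^2 = (x - 3)^2 + (y - 1)^2
The x^2 and y^2 terms cancel: 0x + (-6)y = 10 - 25 = -15
Simplify: y = 5/2
Locus: Perpendicular bisector of the segment from (3, 4) to (3, 1): the line y = 5/2


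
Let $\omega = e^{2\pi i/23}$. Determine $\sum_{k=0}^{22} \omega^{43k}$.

Let ζ = ω^43 = e^(2πi·43/23). Since 23 ∤ 43, ζ ≠ 1.
Sum = Σ_{k=0}^{22} ζ^k = (ζ^23 - 1)/(ζ - 1) = (ω^{43·23} - 1)/(ζ - 1) = (1 - 1)/(ζ - 1) = 0


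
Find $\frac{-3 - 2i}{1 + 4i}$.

Multiply numerator and denominator by conjugate (1 - 4i):
= (-3 - 2i)(1 - 4i) / (1^2 + 4^2)
= (-11 + 10i) / 17
= -11/17 + (10/17)i


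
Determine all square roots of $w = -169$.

|w| = 169, arg(w) = 180°
Root modulus = 169^(1/2) = 13
Root arguments: θ_k = (180° + 360°k)/2 for k = 0, 1, ..., 1
Roots: 13i, -13i


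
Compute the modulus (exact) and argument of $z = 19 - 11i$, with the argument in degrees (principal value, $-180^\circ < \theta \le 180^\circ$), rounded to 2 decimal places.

|z| = sqrt(19^2 + (-11)^2) = sqrt(482)
arg(z) = arctan(b/a) = arctan(-11/19) (quadrant-adjusted) = -30.07°


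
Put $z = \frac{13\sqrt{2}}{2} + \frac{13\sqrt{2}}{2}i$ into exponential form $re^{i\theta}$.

r = |z| = sqrt((13*sqrt(2)/2)^2 + (13*sqrt(2)/2)^2) = sqrt(169/2 + 169/2) = sqrt(169) = 13
θ = arctan(b/a) = arctan(9.1924/9.1924) (quadrant-adjusted) = 45° = π/4
z = 13e^(i*π/4)


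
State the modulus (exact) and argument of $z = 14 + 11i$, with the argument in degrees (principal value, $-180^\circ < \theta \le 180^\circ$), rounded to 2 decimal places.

|z| = sqrt(14^2 + 11^2) = sqrt(317)
arg(z) = arctan(b/a) = arctan(11/14) (quadrant-adjusted) = 38.16°


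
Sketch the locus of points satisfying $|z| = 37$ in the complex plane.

|z| = 37 means sqrt(x^2 + y^2) = 37
This is a circle of radius 37 centered at the origin


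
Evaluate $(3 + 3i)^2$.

(a + bi)^2 = a^2 - b^2 + 2abi
= 3^2 - 3^2 + 2*3*3i
= 18i


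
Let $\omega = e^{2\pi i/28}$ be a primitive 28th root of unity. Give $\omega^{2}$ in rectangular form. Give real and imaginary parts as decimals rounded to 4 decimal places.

ω^2 = e^(2πi·2/28) = e^(i·1π/7)
= cos(1π/7) + i sin(1π/7)
= 0.9010 + 0.4339i


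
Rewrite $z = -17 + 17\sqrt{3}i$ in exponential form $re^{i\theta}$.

r = |z| = sqrt((-17)^2 + (17*sqrt(3))^2) = sqrt(289 + 867) = sqrt(1156) = 34
θ = arctan(b/a) = arctan(29.4449/-17) (quadrant-adjusted) = 120° = 2π/3
z = 34e^(i*2π/3)


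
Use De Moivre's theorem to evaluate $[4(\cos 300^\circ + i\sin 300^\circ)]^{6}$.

By De Moivre: z^n = r^n(cos(nθ) + i sin(nθ))
= 4^6(cos(6*300°) + i sin(6*300°))
= 4096(cos 0° + i sin 0°)
= 4096


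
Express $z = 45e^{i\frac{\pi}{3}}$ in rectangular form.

a = r cos θ = 45 * 1/2 = 45/2
b = r sin θ = 45 * sqrt(3)/2 = 45*sqrt(3)/2
z = 45/2 + (45*sqrt(3)/2)i


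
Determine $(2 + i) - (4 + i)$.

(2 - 4) + (1 - 1)i = -2


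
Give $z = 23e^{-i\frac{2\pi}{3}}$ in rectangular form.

a = r cos θ = 23 * -1/2 = -23/2
b = r sin θ = 23 * -sqrt(3)/2 = -23*sqrt(3)/2
z = -23/2 - (23*sqrt(3)/2)i


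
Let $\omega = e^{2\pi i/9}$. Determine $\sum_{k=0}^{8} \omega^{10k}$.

Let ζ = ω^10 = e^(2πi·10/9). Since 9 ∤ 10, ζ ≠ 1.
Sum = Σ_{k=0}^{8} ζ^k = (ζ^9 - 1)/(ζ - 1) = (ω^{10·9} - 1)/(ζ - 1) = (1 - 1)/(ζ - 1) = 0


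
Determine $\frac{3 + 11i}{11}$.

Divisor is real, so divide each part by 11:
= 3/11 + i


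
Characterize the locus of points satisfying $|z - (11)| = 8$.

|z - z0| = r describes a circle centered at z0 with radius r
Here z0 = 11 and r = 8
Locus: Circle centered at (11, 0) with radius 8


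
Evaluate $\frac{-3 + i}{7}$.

Divisor is real, so divide each part by 7:
= -3/7 + (1/7)i


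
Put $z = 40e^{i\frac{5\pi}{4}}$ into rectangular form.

a = r cos θ = 40 * -sqrt(2)/2 = -20*sqrt(2)
b = r sin θ = 40 * -sqrt(2)/2 = -20*sqrt(2)
z = -20*sqrt(2) - 20*sqrt(2)i


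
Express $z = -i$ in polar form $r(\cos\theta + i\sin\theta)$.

r = |z| = sqrt(a^2 + b^2) = sqrt((0)^2 + (-1)^2) = sqrt(0 + 1) = sqrt(1) = 1
a = 0 and b < 0, so z lies on the negative imaginary axis: θ = 270°
z = 1(cos 270° + i sin 270°)


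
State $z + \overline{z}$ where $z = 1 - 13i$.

z + conjugate(z) = (a + bi) + (a - bi) = 2a
= 2 * 1 = 2


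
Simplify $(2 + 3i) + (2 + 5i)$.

(2 + 2) + (3 + 5)i = 4 + 8i


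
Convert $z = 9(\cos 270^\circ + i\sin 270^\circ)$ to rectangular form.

a = r cos θ = 9 * 0 = 0
b = r sin θ = 9 * -1 = -9
z = -9i


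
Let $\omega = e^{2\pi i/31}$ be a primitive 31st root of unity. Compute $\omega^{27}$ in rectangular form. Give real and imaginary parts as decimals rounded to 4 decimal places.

ω^27 = e^(2πi·27/31) = e^(i·54π/31)
= cos(54π/31) + i sin(54π/31)
= 0.6890 - 0.7248i


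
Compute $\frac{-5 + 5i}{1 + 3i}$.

Multiply numerator and denominator by conjugate (1 - 3i):
= (-5 + 5i)(1 - 3i) / (1^2 + 3^2)
= (10 + 20i) / 10
= 1 + 2i


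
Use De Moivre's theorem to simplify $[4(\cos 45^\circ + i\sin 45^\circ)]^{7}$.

By De Moivre: z^n = r^n(cos(nθ) + i sin(nθ))
= 4^7(cos(7*45°) + i sin(7*45°))
= 16384(cos 315° + i sin 315°)
= 8192*sqrt(2) - 8192*sqrt(2)i


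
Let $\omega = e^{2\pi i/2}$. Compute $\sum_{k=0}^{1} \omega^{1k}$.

Let ζ = ω^1 = e^(2πi·1/2). Since 2 ∤ 1, ζ ≠ 1.
Sum = Σ_{k=0}^{1} ζ^k = (ζ^2 - 1)/(ζ - 1) = (ω^{1·2} - 1)/(ζ - 1) = (1 - 1)/(ζ - 1) = 0


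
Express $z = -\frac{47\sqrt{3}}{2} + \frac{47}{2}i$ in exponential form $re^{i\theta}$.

r = |z| = sqrt((-47*sqrt(3)/2)^2 + (47/2)^2) = sqrt(6627/4 + 2209/4) = sqrt(2209) = 47
θ = arctan(b/a) = arctan(23.5/-40.7032) (quadrant-adjusted) = 150° = 5π/6
z = 47e^(i*5π/6)


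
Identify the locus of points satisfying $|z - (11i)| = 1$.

|z - z0| = r describes a circle centered at z0 with radius r
Here z0 = 11i and r = 1
Locus: Circle centered at (0, 11) with radius 1


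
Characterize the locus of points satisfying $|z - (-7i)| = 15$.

|z - z0| = r describes a circle centered at z0 with radius r
Here z0 = -7i and r = 15
Locus: Circle centered at (0, -7) with radius 15


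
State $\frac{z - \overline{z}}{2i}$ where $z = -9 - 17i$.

z - conjugate(z) = 2bi
(z - conjugate(z))/(2i) = 2bi/(2i) = b = -17


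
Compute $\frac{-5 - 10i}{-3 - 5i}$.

Multiply numerator and denominator by conjugate (-3 + 5i):
= (-5 - 10i)(-3 + 5i) / ((-3)^2 + (-5)^2)
= (65 + 5i) / 34
= 65/34 + (5/34)i


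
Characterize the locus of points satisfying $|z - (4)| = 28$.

|z - z0| = r describes a circle centered at z0 with radius r
Here z0 = 4 and r = 28
Locus: Circle centered at (4, 0) with radius 28


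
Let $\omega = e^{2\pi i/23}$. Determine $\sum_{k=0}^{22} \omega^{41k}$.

Let ζ = ω^41 = e^(2πi·41/23). Since 23 ∤ 41, ζ ≠ 1.
Sum = Σ_{k=0}^{22} ζ^k = (ζ^23 - 1)/(ζ - 1) = (ω^{41·23} - 1)/(ζ - 1) = (1 - 1)/(ζ - 1) = 0


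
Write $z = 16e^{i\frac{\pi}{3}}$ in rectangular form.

a = r cos θ = 16 * 1/2 = 8
b = r sin θ = 16 * sqrt(3)/2 = 8*sqrt(3)
z = 8 + 8*sqrt(3)i


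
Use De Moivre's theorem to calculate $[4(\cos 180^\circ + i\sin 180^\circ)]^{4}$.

By De Moivre: z^n = r^n(cos(nθ) + i sin(nθ))
= 4^4(cos(4*180°) + i sin(4*180°))
= 256(cos 0° + i sin 0°)
= 256


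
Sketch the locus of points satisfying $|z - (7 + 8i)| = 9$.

|z - z0| = r describes a circle centered at z0 with radius r
Here z0 = 7 + 8i and r = 9
Locus: Circle centered at (7, 8) with radius 9


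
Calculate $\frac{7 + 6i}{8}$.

Divisor is real, so divide each part by 8:
= 7/8 + (3/4)i


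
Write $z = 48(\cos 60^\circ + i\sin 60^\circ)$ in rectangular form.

a = r cos θ = 48 * 1/2 = 24
b = r sin θ = 48 * sqrt(3)/2 = 24*sqrt(3)
z = 24 + 24*sqrt(3)i


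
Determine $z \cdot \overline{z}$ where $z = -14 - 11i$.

z * conjugate(z) = |z|^2 = a^2 + b^2
= (-14)^2 + (-11)^2 = 317


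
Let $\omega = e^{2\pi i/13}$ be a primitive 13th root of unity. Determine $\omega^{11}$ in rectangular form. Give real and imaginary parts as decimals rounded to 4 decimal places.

ω^11 = e^(2πi·11/13) = e^(i·22π/13)
= cos(22π/13) + i sin(22π/13)
= 0.5681 - 0.8230i


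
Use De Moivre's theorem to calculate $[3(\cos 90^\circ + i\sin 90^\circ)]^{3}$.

By De Moivre: z^n = r^n(cos(nθ) + i sin(nθ))
= 3^3(cos(3*90°) + i sin(3*90°))
= 27(cos 270° + i sin 270°)
= -27i


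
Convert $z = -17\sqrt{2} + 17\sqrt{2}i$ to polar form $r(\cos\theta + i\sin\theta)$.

r = |z| = sqrt(a^2 + b^2) = sqrt((-17*sqrt(2))^2 + (17*sqrt(2))^2) = sqrt(578 + 578) = sqrt(1156) = 34
θ = arctan(b/a) = arctan(24.0416/-24.0416) (quadrant-adjusted) = 135°
z = 34(cos 135° + i sin 135°)


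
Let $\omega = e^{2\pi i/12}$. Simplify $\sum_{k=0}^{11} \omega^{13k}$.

Let ζ = ω^13 = e^(2πi·13/12). Since 12 ∤ 13, ζ ≠ 1.
Sum = Σ_{k=0}^{11} ζ^k = (ζ^12 - 1)/(ζ - 1) = (ω^{13·12} - 1)/(ζ - 1) = (1 - 1)/(ζ - 1) = 0


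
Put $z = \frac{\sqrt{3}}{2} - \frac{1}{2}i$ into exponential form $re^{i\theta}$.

r = |z| = sqrt((sqrt(3)/2)^2 + (-1/2)^2) = sqrt(3/4 + 1/4) = sqrt(1) = 1
θ = arctan(b/a) = arctan(-0.5/0.866) (quadrant-adjusted) = -30° = -π/6
z = 1e^(-i*π/6)


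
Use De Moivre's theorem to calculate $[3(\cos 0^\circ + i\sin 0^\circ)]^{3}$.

By De Moivre: z^n = r^n(cos(nθ) + i sin(nθ))
= 3^3(cos(3*0°) + i sin(3*0°))
= 27(cos 0° + i sin 0°)
= 27


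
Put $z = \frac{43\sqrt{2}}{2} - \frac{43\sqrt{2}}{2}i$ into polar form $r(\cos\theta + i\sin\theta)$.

r = |z| = sqrt(a^2 + b^2) = sqrt((43*sqrt(2)/2)^2 + (-43*sqrt(2)/2)^2) = sqrt(1849/2 + 1849/2) = sqrt(1849) = 43
θ = arctan(b/a) = arctan(-30.4056/30.4056) (quadrant-adjusted) = 315°
z = 43(cos 315° + i sin 315°)


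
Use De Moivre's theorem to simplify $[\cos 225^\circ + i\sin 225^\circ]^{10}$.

By De Moivre: z^n = r^n(cos(nθ) + i sin(nθ))
= 1^10(cos(10*225°) + i sin(10*225°))
= 1(cos 90° + i sin 90°)
= i


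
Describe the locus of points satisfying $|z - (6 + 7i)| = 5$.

|z - z0| = r describes a circle centered at z0 with radius r
Here z0 = 6 + 7i and r = 5
Locus: Circle centered at (6, 7) with radius 5


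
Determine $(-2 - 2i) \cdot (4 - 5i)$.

(a1*a2 - b1*b2) + (a1*b2 + b1*a2)i
= (-8 - 10) + (10 + (-8))i
= -18 + 2i


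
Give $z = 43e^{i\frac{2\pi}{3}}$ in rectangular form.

a = r cos θ = 43 * -1/2 = -43/2
b = r sin θ = 43 * sqrt(3)/2 = 43*sqrt(3)/2
z = -43/2 + (43*sqrt(3)/2)i


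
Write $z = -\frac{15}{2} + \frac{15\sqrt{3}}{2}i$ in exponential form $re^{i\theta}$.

r = |z| = sqrt((-15/2)^2 + (15*sqrt(3)/2)^2) = sqrt(225/4 + 675/4) = sqrt(225) = 15
θ = arctan(b/a) = arctan(12.9904/-7.5) (quadrant-adjusted) = 120° = 2π/3
z = 15e^(i*2π/3)


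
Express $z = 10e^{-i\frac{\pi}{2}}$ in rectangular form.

a = r cos θ = 10 * 0 = 0
b = r sin θ = 10 * -1 = -10
z = -10i


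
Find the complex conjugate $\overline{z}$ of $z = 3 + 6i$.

If z = a + bi, then conjugate(z) = a - bi
conjugate(3 + 6i) = 3 - 6i


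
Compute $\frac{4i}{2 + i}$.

Multiply numerator and denominator by conjugate (2 - i):
= (4i)(2 - i) / (2^2 + 1^2)
= (4 + 8i) / 5
= 4/5 + (8/5)i


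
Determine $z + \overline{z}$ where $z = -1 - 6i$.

z + conjugate(z) = (a + bi) + (a - bi) = 2a
= 2 * (-1) = -2


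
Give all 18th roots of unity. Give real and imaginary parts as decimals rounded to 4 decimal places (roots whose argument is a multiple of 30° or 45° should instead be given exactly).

ω_k = e^(2πik/18) = cos(2πk/18) + i sin(2πk/18) for k = 0, 1, ..., 17
Roots: 1, 0.9397 + 0.3420i, 0.7660 + 0.6428i, 1/2 + (sqrt(3)/2)i, 0.1736 + 0.9848i, -0.1736 + 0.9848i, -1/2 + (sqrt(3)/2)i, -0.7660 + 0.6428i, -0.9397 + 0.3420i, -1, -0.9397 - 0.3420i, -0.7660 - 0.6428i, -1/2 - (sqrt(3)/2)i, -0.1736 - 0.9848i, 0.1736 - 0.9848i, 1/2 - (sqrt(3)/2)i, 0.7660 - 0.6428i, 0.9397 - 0.3420i


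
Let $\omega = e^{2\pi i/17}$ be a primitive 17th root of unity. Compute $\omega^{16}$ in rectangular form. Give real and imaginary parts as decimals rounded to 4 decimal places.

ω^16 = e^(2πi·16/17) = e^(i·32π/17)
= cos(32π/17) + i sin(32π/17)
= 0.9325 - 0.3612i


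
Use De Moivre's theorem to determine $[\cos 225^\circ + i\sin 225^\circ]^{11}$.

By De Moivre: z^n = r^n(cos(nθ) + i sin(nθ))
= 1^11(cos(11*225°) + i sin(11*225°))
= 1(cos 315° + i sin 315°)
= sqrt(2)/2 - (sqrt(2)/2)i


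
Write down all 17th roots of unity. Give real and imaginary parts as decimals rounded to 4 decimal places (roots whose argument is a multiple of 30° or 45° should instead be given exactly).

ω_k = e^(2πik/17) = cos(2πk/17) + i sin(2πk/17) for k = 0, 1, ..., 16
Roots: 1, 0.9325 + 0.3612i, 0.7390 + 0.6737i, 0.4457 + 0.8952i, 0.0923 + 0.9957i, -0.2737 + 0.9618i, -0.6026 + 0.7980i, -0.8502 + 0.5264i, -0.9830 + 0.1837i, -0.9830 - 0.1837i, -0.8502 - 0.5264i, -0.6026 - 0.7980i, -0.2737 - 0.9618i, 0.0923 - 0.9957i, 0.4457 - 0.8952i, 0.7390 - 0.6737i, 0.9325 - 0.3612i


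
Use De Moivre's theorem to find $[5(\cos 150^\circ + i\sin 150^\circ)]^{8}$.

By De Moivre: z^n = r^n(cos(nθ) + i sin(nθ))
= 5^8(cos(8*150°) + i sin(8*150°))
= 390625(cos 120° + i sin 120°)
= -390625/2 + (390625*sqrt(3)/2)i


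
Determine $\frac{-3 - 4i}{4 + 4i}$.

Multiply numerator and denominator by conjugate (4 - 4i):
= (-3 - 4i)(4 - 4i) / (4^2 + 4^2)
= (-28 - 4i) / 32
Divide through by 4: (-7 - i) / 8
= -7/8 - (1/8)i


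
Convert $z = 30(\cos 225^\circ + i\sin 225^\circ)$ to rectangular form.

a = r cos θ = 30 * -sqrt(2)/2 = -15*sqrt(2)
b = r sin θ = 30 * -sqrt(2)/2 = -15*sqrt(2)
z = -15*sqrt(2) - 15*sqrt(2)i


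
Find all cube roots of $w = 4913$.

|w| = 4913, arg(w) = 0°
Root modulus = 4913^(1/3) = 17
Root arguments: θ_k = (0° + 360°k)/3 for k = 0, 1, ..., 2
Roots: 17, -17/2 + (17*sqrt(3)/2)i, -17/2 - (17*sqrt(3)/2)i


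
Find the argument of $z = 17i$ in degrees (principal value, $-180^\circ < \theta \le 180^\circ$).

a = 0 and b > 0, so z lies on the positive imaginary axis: θ = 90°


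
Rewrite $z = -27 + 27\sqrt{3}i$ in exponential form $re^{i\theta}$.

r = |z| = sqrt((-27)^2 + (27*sqrt(3))^2) = sqrt(729 + 2187) = sqrt(2916) = 54
θ = arctan(b/a) = arctan(46.7654/-27) (quadrant-adjusted) = 120° = 2π/3
z = 54e^(i*2π/3)


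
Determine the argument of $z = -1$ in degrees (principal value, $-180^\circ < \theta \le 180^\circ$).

b = 0 and a < 0, so z lies on the negative real axis: θ = 180°


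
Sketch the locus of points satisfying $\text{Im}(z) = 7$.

Im(z) = y where z = x + yi; the equation y = 7 is satisfied by all points with that y-coordinate
Locus: Horizontal line y = 7


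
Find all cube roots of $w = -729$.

|w| = 729, arg(w) = 180°
Root modulus = 729^(1/3) = 9
Root arguments: θ_k = (180° + 360°k)/3 for k = 0, 1, ..., 2
Roots: 9/2 + (9*sqrt(3)/2)i, -9, 9/2 - (9*sqrt(3)/2)i


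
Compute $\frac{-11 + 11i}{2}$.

Divisor is real, so divide each part by 2:
= -11/2 + (11/2)i


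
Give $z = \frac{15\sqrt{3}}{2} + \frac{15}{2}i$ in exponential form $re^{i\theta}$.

r = |z| = sqrt((15*sqrt(3)/2)^2 + (15/2)^2) = sqrt(675/4 + 225/4) = sqrt(225) = 15
θ = arctan(b/a) = arctan(7.5/12.9904) (quadrant-adjusted) = 30° = π/6
z = 15e^(i*π/6)


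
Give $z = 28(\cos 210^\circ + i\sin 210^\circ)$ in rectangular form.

a = r cos θ = 28 * -sqrt(3)/2 = -14*sqrt(3)
b = r sin θ = 28 * -1/2 = -14
z = -14*sqrt(3) - 14i


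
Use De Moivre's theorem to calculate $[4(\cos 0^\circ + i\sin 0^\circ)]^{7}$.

By De Moivre: z^n = r^n(cos(nθ) + i sin(nθ))
= 4^7(cos(7*0°) + i sin(7*0°))
= 16384(cos 0° + i sin 0°)
= 16384


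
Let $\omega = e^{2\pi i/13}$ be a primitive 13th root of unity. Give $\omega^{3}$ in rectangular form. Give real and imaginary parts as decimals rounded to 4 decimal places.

ω^3 = e^(2πi·3/13) = e^(i·6π/13)
= cos(6π/13) + i sin(6π/13)
= 0.1205 + 0.9927i


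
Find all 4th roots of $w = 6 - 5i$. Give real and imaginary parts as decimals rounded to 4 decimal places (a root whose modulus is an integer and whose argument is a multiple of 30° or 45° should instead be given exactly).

|w| = sqrt(61) ≈ 7.810250, arg(w) ≈ 320.194429°
Root modulus = sqrt(61)^(1/4) ≈ 1.671730
Root arguments: θ_k = (arg(w) + 360°k)/4 for k = 0, 1, ..., 3
Compute each root as (root modulus)(cos θ_k + i sin θ_k) using full-precision intermediates, then round to 4 decimal places.
Roots: 0.2889 + 1.6466i, -1.6466 + 0.2889i, -0.2889 - 1.6466i, 1.6466 - 0.2889i


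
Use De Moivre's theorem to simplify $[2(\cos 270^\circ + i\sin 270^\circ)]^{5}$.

By De Moivre: z^n = r^n(cos(nθ) + i sin(nθ))
= 2^5(cos(5*270°) + i sin(5*270°))
= 32(cos 270° + i sin 270°)
= -32i


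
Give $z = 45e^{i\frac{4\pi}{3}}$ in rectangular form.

a = r cos θ = 45 * -1/2 = -45/2
b = r sin θ = 45 * -sqrt(3)/2 = -45*sqrt(3)/2
z = -45/2 - (45*sqrt(3)/2)i


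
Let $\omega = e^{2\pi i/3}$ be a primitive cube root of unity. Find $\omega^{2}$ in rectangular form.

ω^2 = e^(2πi·2/3) = e^(i·4π/3)
= cos(4π/3) + i sin(4π/3)
= -1/2 - (sqrt(3)/2)i


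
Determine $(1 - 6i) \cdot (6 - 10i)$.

(a1*a2 - b1*b2) + (a1*b2 + b1*a2)i
= (6 - 60) + (-10 + (-36))i
= -54 - 46i


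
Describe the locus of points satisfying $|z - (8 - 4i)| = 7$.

|z - z0| = r describes a circle centered at z0 with radius r
Here z0 = 8 - 4i and r = 7
Locus: Circle centered at (8, -4) with radius 7


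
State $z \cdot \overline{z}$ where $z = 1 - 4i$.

z * conjugate(z) = |z|^2 = a^2 + b^2
= 1^2 + (-4)^2 = 17


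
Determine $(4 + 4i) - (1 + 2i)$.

(4 - 1) + (4 - 2)i = 3 + 2i


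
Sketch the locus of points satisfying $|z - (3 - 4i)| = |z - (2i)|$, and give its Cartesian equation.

|z - z1| = |z - z2| means z is equidistant from z1 and z2,
i.e. the perpendicular bisector of the segment from (3, -4) to (0, 2) (midpoint (3/2, -1)).
With z = x + yi, square both sides:
(x - 3)^2 + (y - (-4))^2 = (x - 0)^2 + (y - 2)^2
The x^2 and y^2 terms cancel: -6x + 12y = 4 - 25 = -21
Simplify: 2x - 4y = 7
Locus: Perpendicular bisector of the segment from (3, -4) to (0, 2): the line 2x - 4y = 7


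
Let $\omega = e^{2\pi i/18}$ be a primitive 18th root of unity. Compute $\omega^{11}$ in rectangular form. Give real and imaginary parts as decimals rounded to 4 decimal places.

ω^11 = e^(2πi·11/18) = e^(i·11π/9)
= cos(11π/9) + i sin(11π/9)
= -0.7660 - 0.6428i


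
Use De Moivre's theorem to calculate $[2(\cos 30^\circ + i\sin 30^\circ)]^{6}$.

By De Moivre: z^n = r^n(cos(nθ) + i sin(nθ))
= 2^6(cos(6*30°) + i sin(6*30°))
= 64(cos 180° + i sin 180°)
= -64


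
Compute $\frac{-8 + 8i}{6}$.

Divisor is real, so divide each part by 6:
= -4/3 + (4/3)i


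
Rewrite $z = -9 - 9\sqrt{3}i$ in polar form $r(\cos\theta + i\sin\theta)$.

r = |z| = sqrt(a^2 + b^2) = sqrt((-9)^2 + (-9*sqrt(3))^2) = sqrt(81 + 243) = sqrt(324) = 18
θ = arctan(b/a) = arctan(-15.5885/-9) (quadrant-adjusted) = 240°
z = 18(cos 240° + i sin 240°)


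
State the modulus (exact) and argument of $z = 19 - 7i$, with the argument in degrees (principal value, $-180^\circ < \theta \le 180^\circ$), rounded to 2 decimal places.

|z| = sqrt(19^2 + (-7)^2) = sqrt(410)
arg(z) = arctan(b/a) = arctan(-7/19) (quadrant-adjusted) = -20.22°


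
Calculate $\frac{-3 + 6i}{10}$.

Divisor is real, so divide each part by 10:
= -3/10 + (3/5)i


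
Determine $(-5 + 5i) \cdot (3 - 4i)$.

(a1*a2 - b1*b2) + (a1*b2 + b1*a2)i
= (-15 - (-20)) + (20 + 15)i
= 5 + 35i


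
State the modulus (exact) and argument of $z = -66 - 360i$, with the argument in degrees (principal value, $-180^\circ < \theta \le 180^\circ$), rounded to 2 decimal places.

|z| = sqrt((-66)^2 + (-360)^2) = 366
arg(z) = arctan(b/a) = arctan(-360/-66) (quadrant-adjusted) = -100.39°


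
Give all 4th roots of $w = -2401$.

|w| = 2401, arg(w) = 180°
Root modulus = 2401^(1/4) = 7
Root arguments: θ_k = (180° + 360°k)/4 for k = 0, 1, ..., 3
Roots: 7*sqrt(2)/2 + (7*sqrt(2)/2)i, -7*sqrt(2)/2 + (7*sqrt(2)/2)i, -7*sqrt(2)/2 - (7*sqrt(2)/2)i, 7*sqrt(2)/2 - (7*sqrt(2)/2)i
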